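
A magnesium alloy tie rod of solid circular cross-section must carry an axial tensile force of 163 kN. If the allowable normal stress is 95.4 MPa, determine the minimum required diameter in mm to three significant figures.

46.6 mm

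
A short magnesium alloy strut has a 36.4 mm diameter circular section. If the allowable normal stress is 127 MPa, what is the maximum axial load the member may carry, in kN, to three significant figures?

A = 1041 mm².
P_max = σ_allow · A = 127 · 1041 = 132200 N = 132.2 kN.

132 kN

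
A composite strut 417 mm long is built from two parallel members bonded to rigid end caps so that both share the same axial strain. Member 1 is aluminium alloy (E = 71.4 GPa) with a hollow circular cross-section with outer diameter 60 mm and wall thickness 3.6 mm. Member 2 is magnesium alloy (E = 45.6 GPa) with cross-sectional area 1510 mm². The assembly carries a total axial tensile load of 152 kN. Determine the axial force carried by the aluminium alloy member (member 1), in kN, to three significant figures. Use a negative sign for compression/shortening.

A_1 = 637.9 mm².
Equal strain + equilibrium ⇒ each member carries load in proportion to AE: A₁E₁ = 45540000 N, A₂E₂ = 68860000 N, ΣAE = 114400000 N.
F₁ = P·A₁E₁/ΣAE = 152000·45540000/114400000 = 60510 N.

60.5 kN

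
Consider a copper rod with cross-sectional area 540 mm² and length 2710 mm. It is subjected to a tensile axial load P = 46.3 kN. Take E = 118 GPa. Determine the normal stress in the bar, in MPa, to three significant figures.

85.7 MPa

σ = N/A = 46300/540 = 85.74 MPa.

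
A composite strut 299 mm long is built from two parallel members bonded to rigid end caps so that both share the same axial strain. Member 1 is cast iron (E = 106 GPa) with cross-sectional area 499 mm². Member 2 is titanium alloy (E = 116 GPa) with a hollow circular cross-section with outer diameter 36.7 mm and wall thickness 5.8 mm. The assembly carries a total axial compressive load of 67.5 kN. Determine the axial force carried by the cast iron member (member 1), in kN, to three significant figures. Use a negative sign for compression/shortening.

A_2 = 563 mm².
Equal strain + equilibrium ⇒ each member carries load in proportion to AE: A₁E₁ = 52890000 N, A₂E₂ = 65310000 N, ΣAE = 118200000 N.
F₁ = P·A₁E₁/ΣAE = -67500·52890000/118200000 = -30200 N.

-30.2 kN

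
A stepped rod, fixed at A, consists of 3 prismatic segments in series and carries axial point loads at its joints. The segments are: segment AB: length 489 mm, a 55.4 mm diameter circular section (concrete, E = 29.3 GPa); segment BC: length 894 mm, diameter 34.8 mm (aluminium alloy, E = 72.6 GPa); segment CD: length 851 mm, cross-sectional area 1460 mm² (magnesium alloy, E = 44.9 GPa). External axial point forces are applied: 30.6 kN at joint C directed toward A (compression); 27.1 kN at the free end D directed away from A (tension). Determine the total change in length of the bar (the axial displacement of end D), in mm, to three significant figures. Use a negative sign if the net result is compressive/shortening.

0.282 mm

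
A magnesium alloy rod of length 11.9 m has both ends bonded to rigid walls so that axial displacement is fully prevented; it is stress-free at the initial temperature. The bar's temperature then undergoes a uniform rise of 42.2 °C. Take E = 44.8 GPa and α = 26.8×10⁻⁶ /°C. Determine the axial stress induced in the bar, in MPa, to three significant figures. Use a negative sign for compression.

-50.7 MPa

Free thermal expansion αLΔT = 26.8e-6 · 11900 · 42.2 = 13.46 mm.
The walls impose strain ε = −(13.46)/11900 = -1.1310e-03; σ = Eε = 44800 · -1.1310e-03 = -50.67 MPa.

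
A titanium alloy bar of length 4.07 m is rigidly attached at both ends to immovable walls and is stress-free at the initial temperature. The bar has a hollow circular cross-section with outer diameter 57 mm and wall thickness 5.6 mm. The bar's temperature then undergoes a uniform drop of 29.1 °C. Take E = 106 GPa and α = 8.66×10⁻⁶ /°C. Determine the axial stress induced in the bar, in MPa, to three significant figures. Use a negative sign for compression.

26.7 MPa

Free thermal expansion αLΔT = 8.66e-6 · 4070 · -29.1 = -1.026 mm.
The walls impose strain ε = −(-1.026)/4070 = 2.5201e-04; σ = Eε = 106000 · 2.5201e-04 = 26.71 MPa.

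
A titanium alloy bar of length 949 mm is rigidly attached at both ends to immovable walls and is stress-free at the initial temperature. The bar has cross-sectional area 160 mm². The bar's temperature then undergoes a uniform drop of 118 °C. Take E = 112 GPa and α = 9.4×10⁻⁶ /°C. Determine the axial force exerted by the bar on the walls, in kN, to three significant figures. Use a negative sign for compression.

Free thermal expansion αLΔT = 9.4e-6 · 949 · -118 = -1.053 mm.
The walls impose strain ε = −(-1.053)/949 = 1.1092e-03; σ = Eε = 112000 · 1.1092e-03 = 124.2 MPa.
Wall reaction R = σ·A = 124.2·160 = 19880 N = 19.88 kN.

19.9 kN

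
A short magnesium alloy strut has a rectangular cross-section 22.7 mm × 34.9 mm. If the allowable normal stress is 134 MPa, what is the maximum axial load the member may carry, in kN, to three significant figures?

A = 792.2 mm².
P_max = σ_allow · A = 134 · 792.2 = 106200 N = 106.2 kN.

106 kN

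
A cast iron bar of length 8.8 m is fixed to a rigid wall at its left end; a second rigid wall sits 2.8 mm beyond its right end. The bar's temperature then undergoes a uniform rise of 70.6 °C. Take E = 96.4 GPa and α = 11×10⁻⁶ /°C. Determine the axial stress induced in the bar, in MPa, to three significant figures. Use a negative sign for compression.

Free thermal expansion αLΔT = 11e-6 · 8800 · 70.6 = 6.834 mm.
The walls engage after the gap closes; constrained expansion = 6.834 − 2.8 = 4.034 mm.
The walls impose strain ε = −(4.034)/8800 = -4.5842e-04; σ = Eε = 96400 · -4.5842e-04 = -44.19 MPa.

-44.2 MPa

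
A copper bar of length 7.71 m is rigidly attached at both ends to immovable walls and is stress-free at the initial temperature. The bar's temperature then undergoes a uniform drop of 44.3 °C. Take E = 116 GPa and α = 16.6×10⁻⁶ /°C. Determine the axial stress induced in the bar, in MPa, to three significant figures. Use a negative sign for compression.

Free thermal expansion αLΔT = 16.6e-6 · 7710 · -44.3 = -5.67 mm.
The walls impose strain ε = −(-5.67)/7710 = 7.3538e-04; σ = Eε = 116000 · 7.3538e-04 = 85.3 MPa.

85.3 MPa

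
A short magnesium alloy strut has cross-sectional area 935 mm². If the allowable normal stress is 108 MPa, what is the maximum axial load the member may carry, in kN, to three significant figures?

101 kN

P_max = σ_allow · A = 108 · 935 = 101000 N = 101 kN.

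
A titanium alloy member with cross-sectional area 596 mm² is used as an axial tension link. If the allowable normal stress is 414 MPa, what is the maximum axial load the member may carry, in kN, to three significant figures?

P_max = σ_allow · A = 414 · 596 = 246700 N = 246.7 kN.

247 kN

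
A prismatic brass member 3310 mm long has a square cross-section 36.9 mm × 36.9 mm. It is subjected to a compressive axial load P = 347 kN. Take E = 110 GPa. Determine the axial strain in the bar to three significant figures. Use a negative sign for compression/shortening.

-0.00232

A = 1362 mm².
σ = N/A = -254.8 MPa; ε = σ/E = -254.8/110000 = -2.317e-03.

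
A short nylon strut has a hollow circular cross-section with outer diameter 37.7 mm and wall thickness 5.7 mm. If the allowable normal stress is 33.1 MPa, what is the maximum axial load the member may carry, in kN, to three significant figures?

19.0 kN

A = 573 mm².
P_max = σ_allow · A = 33.1 · 573 = 18970 N = 18.97 kN.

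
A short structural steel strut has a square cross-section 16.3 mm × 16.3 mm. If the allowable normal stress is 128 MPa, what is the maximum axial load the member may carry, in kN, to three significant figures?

34.0 kN

A = 265.7 mm².
P_max = σ_allow · A = 128 · 265.7 = 34010 N = 34.01 kN.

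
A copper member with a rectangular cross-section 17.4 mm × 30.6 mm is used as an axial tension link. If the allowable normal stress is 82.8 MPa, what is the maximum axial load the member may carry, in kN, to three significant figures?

44.1 kN

A = 532.4 mm².
P_max = σ_allow · A = 82.8 · 532.4 = 44090 N = 44.09 kN.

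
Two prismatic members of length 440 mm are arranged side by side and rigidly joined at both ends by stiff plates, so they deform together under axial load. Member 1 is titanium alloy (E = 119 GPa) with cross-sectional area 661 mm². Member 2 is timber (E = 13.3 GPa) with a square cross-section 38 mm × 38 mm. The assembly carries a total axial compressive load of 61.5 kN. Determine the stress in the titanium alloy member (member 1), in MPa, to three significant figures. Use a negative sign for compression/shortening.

-74.8 MPa

A_2 = 1444 mm².
Equal strain + equilibrium ⇒ each member carries load in proportion to AE: A₁E₁ = 78660000 N, A₂E₂ = 19210000 N, ΣAE = 97860000 N.
σ₁ = P·E₁/ΣAE = -61500·119000/97860000 = -74.78 MPa.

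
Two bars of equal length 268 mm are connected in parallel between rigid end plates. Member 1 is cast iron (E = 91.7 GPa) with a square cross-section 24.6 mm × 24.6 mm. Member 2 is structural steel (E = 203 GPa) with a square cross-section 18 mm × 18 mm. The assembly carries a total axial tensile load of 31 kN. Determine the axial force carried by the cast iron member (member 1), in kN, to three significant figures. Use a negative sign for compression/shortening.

A_1 = 605.2 mm².
A_2 = 324 mm².
Equal strain + equilibrium ⇒ each member carries load in proportion to AE: A₁E₁ = 55490000 N, A₂E₂ = 65770000 N, ΣAE = 121300000 N.
F₁ = P·A₁E₁/ΣAE = 31000·55490000/121300000 = 14190 N.

14.2 kN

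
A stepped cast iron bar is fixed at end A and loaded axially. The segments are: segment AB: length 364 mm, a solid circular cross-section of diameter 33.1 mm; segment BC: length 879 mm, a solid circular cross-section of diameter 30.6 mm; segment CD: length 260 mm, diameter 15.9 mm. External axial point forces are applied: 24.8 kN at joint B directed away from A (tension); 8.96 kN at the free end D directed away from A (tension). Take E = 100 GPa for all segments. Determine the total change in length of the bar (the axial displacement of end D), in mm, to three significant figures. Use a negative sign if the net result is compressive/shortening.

0.367 mm

Internal axial forces (sectioning from the free end, tension +): N_CD = 8.96 kN, N_BC = 8.96 kN, N_AB = 33.76 kN.
A_AB = 860.5 mm².
A_BC = 735.4 mm².
A_CD = 198.6 mm².
δ_AB = 33760·364/(860.5·100000) = 0.1428 mm
δ_BC = 8960·879/(735.4·100000) = 0.1071 mm
δ_CD = 8960·260/(198.6·100000) = 0.1173 mm
δ = Σδ_i = 0.3672 mm.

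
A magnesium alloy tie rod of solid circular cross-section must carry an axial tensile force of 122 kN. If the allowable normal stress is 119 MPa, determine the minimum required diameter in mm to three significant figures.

Required area A ≥ P/σ_allow = 122000/119 = 1025 mm².
For a solid circular section, d ≥ √(4A/π) = 36.13 mm.

36.1 mm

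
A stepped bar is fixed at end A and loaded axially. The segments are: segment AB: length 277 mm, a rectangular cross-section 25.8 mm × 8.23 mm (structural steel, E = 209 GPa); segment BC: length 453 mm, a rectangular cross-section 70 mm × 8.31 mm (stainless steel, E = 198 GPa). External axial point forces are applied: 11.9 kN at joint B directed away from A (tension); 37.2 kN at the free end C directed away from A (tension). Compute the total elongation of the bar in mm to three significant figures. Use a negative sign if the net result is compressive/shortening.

Internal axial forces (sectioning from the free end, tension +): N_BC = 37.2 kN, N_AB = 49.1 kN.
A_AB = 212.3 mm².
A_BC = 581.7 mm².
δ_AB = 49100·277/(212.3·209000) = 0.3065 mm
δ_BC = 37200·453/(581.7·198000) = 0.1463 mm
δ = Σδ_i = 0.4528 mm.

0.453 mm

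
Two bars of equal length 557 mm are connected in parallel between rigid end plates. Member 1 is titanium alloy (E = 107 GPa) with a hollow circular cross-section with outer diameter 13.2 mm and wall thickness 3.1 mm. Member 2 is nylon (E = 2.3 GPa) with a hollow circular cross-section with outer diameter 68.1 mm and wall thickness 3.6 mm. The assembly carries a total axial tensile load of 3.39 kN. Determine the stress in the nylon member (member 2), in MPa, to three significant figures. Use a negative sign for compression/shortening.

0.639 MPa

A_1 = 98.36 mm².
A_2 = 729.5 mm².
Equal strain + equilibrium ⇒ each member carries load in proportion to AE: A₁E₁ = 10520000 N, A₂E₂ = 1678000 N, ΣAE = 12200000 N.
σ₂ = P·E₂/ΣAE = 3390·2300/12200000 = 0.639 MPa.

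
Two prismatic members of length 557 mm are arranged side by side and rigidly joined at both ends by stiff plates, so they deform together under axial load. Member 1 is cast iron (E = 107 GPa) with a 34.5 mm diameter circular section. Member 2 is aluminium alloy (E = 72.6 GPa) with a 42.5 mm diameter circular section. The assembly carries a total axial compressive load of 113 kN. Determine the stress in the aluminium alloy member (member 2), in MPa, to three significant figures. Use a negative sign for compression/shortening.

-40.4 MPa

A_1 = 934.8 mm².
A_2 = 1419 mm².
Equal strain + equilibrium ⇒ each member carries load in proportion to AE: A₁E₁ = 100000000 N, A₂E₂ = 103000000 N, ΣAE = 203000000 N.
σ₂ = P·E₂/ΣAE = -113000·72600/203000000 = -40.41 MPa.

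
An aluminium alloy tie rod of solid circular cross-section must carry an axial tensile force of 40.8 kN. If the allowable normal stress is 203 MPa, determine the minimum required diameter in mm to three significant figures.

16.0 mm

Required area A ≥ P/σ_allow = 40800/203 = 201 mm².
For a solid circular section, d ≥ √(4A/π) = 16 mm.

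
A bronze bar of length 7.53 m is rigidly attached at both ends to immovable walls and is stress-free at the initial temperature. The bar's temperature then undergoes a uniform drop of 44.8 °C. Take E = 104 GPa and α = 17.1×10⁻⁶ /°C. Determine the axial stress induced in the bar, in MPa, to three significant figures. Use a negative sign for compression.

79.7 MPa

Free thermal expansion αLΔT = 17.1e-6 · 7530 · -44.8 = -5.769 mm.
The walls impose strain ε = −(-5.769)/7530 = 7.6608e-04; σ = Eε = 104000 · 7.6608e-04 = 79.67 MPa.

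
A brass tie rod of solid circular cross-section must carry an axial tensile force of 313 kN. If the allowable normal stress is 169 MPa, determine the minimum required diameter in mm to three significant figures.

48.6 mm

Required area A ≥ P/σ_allow = 313000/169 = 1852 mm².
For a solid circular section, d ≥ √(4A/π) = 48.56 mm.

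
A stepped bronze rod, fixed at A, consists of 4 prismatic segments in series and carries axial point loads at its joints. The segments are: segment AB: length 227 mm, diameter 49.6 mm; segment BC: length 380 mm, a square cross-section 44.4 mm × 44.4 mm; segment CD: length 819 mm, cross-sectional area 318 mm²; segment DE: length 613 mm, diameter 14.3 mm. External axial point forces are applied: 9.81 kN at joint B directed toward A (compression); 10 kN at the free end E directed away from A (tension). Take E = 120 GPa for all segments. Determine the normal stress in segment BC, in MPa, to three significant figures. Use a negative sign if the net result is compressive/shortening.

Internal axial forces (sectioning from the free end, tension +): N_DE = 10 kN, N_CD = 10 kN, N_BC = 10 kN, N_AB = 0.19 kN.
A_BC = 1971 mm².
σ_BC = N_BC/A_BC = 10000/1971 = 5.073 MPa.

5.07 MPa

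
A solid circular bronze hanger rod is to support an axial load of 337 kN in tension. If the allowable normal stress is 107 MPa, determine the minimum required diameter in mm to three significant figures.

63.3 mm

Required area A ≥ P/σ_allow = 337000/107 = 3150 mm².
For a solid circular section, d ≥ √(4A/π) = 63.33 mm.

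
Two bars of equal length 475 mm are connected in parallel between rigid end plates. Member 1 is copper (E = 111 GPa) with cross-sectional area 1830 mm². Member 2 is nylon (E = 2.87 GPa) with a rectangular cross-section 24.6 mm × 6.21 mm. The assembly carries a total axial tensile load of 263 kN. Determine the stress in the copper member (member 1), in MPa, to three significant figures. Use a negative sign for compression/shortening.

143 MPa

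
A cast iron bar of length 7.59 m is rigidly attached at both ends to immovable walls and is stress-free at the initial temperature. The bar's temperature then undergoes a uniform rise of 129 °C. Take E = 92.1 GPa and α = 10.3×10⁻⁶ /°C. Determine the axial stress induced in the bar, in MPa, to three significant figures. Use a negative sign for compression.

-122 MPa

Free thermal expansion αLΔT = 10.3e-6 · 7590 · 129 = 10.08 mm.
The walls impose strain ε = −(10.08)/7590 = -1.3287e-03; σ = Eε = 92100 · -1.3287e-03 = -122.4 MPa.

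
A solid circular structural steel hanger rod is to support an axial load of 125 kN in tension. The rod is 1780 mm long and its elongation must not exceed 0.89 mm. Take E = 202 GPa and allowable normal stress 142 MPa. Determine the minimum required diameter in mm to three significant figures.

39.7 mm

Required area A ≥ P/σ_allow = 125000/142 = 880.3 mm².
For a solid circular section, d ≥ √(4A/π) = 33.48 mm.
Elongation limit: A ≥ PL/(Eδ_allow) = 125000·1780/(202000·0.89) = 1238 mm² ⇒ d ≥ 39.7 mm.
The elongation limit governs.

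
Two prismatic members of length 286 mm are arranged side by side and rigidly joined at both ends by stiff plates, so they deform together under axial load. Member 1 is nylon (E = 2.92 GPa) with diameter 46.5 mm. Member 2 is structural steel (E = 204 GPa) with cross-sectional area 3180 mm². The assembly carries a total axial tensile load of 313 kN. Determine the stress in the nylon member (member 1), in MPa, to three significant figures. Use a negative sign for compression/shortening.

A_1 = 1698 mm².
Equal strain + equilibrium ⇒ each member carries load in proportion to AE: A₁E₁ = 4959000 N, A₂E₂ = 648700000 N, ΣAE = 653700000 N.
σ₁ = P·E₁/ΣAE = 313000·2920/653700000 = 1.398 MPa.

1.40 MPa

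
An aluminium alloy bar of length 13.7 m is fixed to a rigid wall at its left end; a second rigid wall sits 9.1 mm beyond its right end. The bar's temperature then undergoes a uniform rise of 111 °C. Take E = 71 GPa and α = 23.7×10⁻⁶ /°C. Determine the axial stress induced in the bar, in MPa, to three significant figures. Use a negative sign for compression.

-140 MPa

Free thermal expansion αLΔT = 23.7e-6 · 13700 · 111 = 36.04 mm.
The walls engage after the gap closes; constrained expansion = 36.04 − 9.1 = 26.94 mm.
The walls impose strain ε = −(26.94)/13700 = -1.9665e-03; σ = Eε = 71000 · -1.9665e-03 = -139.6 MPa.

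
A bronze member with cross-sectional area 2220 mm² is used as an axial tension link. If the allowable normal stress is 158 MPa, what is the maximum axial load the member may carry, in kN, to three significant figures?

351 kN

P_max = σ_allow · A = 158 · 2220 = 350800 N = 350.8 kN.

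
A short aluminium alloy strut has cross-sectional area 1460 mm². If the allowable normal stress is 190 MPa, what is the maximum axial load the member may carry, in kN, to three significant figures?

277 kN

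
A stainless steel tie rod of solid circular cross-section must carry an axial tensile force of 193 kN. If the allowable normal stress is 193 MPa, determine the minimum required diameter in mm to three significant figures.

35.7 mm

Required area A ≥ P/σ_allow = 193000/193 = 1000 mm².
For a solid circular section, d ≥ √(4A/π) = 35.68 mm.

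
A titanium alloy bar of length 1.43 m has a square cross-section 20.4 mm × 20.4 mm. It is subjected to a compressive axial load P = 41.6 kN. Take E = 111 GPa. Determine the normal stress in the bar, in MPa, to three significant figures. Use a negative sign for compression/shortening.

-100 MPa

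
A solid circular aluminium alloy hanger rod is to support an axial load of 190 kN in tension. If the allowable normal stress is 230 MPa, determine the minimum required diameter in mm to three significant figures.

Required area A ≥ P/σ_allow = 190000/230 = 826.1 mm².
For a solid circular section, d ≥ √(4A/π) = 32.43 mm.

32.4 mm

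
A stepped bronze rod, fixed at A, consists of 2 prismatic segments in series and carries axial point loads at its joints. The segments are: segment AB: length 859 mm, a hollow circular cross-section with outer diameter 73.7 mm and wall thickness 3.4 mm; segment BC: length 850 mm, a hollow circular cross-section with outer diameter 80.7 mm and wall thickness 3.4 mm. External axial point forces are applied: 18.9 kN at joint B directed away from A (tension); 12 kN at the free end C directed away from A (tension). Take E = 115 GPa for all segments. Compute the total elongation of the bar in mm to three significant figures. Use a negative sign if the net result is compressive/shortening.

0.415 mm

Internal axial forces (sectioning from the free end, tension +): N_BC = 12 kN, N_AB = 30.9 kN.
A_AB = 750.9 mm².
A_BC = 825.7 mm².
δ_AB = 30900·859/(750.9·115000) = 0.3074 mm
δ_BC = 12000·850/(825.7·115000) = 0.1074 mm
δ = Σδ_i = 0.4148 mm.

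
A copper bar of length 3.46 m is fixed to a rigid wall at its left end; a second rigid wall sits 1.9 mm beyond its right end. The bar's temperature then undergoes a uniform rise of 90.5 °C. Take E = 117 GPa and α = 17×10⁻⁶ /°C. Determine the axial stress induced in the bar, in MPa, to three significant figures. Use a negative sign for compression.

-116 MPa

Free thermal expansion αLΔT = 17e-6 · 3460 · 90.5 = 5.323 mm.
The walls engage after the gap closes; constrained expansion = 5.323 − 1.9 = 3.423 mm.
The walls impose strain ε = −(3.423)/3460 = -9.8937e-04; σ = Eε = 117000 · -9.8937e-04 = -115.8 MPa.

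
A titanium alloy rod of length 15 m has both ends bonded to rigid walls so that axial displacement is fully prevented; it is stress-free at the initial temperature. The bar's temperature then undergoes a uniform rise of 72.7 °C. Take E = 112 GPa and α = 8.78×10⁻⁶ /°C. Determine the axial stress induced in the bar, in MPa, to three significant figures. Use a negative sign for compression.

-71.5 MPa

Free thermal expansion αLΔT = 8.78e-6 · 15000 · 72.7 = 9.575 mm.
The walls impose strain ε = −(9.575)/15000 = -6.3831e-04; σ = Eε = 112000 · -6.3831e-04 = -71.49 MPa.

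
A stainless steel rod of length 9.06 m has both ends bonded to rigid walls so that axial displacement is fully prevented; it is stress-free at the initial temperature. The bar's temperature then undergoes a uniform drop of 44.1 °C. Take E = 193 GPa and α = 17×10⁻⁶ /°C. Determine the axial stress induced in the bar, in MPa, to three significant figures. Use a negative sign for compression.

Free thermal expansion αLΔT = 17e-6 · 9060 · -44.1 = -6.792 mm.
The walls impose strain ε = −(-6.792)/9060 = 7.4970e-04; σ = Eε = 193000 · 7.4970e-04 = 144.7 MPa.

145 MPa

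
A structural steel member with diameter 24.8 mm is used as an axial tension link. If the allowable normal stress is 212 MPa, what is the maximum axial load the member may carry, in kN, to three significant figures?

102 kN

A = 483.1 mm².
P_max = σ_allow · A = 212 · 483.1 = 102400 N = 102.4 kN.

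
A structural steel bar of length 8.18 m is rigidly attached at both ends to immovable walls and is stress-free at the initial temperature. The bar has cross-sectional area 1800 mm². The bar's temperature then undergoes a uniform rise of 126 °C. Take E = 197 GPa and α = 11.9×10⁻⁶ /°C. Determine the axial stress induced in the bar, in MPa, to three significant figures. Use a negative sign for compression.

Free thermal expansion αLΔT = 11.9e-6 · 8180 · 126 = 12.27 mm.
The walls impose strain ε = −(12.27)/8180 = -1.4994e-03; σ = Eε = 197000 · -1.4994e-03 = -295.4 MPa.

-295 MPa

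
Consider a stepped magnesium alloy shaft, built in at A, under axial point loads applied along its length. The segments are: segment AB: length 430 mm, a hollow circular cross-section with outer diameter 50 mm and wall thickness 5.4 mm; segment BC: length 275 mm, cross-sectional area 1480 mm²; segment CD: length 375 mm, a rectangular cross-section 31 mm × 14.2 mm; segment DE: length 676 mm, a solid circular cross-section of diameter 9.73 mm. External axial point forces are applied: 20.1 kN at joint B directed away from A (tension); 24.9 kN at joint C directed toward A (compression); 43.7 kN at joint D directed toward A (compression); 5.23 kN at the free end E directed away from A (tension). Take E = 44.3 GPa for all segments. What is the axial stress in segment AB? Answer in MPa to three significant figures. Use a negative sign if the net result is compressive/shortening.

Internal axial forces (sectioning from the free end, tension +): N_DE = 5.23 kN, N_CD = -38.47 kN, N_BC = -63.37 kN, N_AB = -43.27 kN.
A_AB = 756.6 mm².
σ_AB = N_AB/A_AB = -43270/756.6 = -57.19 MPa.

-57.2 MPa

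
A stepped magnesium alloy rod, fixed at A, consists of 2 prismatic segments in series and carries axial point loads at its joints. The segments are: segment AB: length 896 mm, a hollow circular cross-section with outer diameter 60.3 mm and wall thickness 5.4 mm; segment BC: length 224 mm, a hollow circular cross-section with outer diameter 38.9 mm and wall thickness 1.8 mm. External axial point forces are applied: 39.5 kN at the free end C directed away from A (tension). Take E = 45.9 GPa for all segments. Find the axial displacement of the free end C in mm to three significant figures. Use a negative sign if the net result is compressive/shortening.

1.75 mm

Internal axial forces (sectioning from the free end, tension +): N_BC = 39.5 kN, N_AB = 39.5 kN.
A_AB = 931.4 mm².
A_BC = 209.8 mm².
δ_AB = 39500·896/(931.4·45900) = 0.8279 mm
δ_BC = 39500·224/(209.8·45900) = 0.9188 mm
δ = Σδ_i = 1.747 mm.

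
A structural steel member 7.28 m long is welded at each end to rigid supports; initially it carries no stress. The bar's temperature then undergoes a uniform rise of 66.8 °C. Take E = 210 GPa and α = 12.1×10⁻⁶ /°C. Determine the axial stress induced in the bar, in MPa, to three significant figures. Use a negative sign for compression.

-170 MPa

Free thermal expansion αLΔT = 12.1e-6 · 7280 · 66.8 = 5.884 mm.
The walls impose strain ε = −(5.884)/7280 = -8.0828e-04; σ = Eε = 210000 · -8.0828e-04 = -169.7 MPa.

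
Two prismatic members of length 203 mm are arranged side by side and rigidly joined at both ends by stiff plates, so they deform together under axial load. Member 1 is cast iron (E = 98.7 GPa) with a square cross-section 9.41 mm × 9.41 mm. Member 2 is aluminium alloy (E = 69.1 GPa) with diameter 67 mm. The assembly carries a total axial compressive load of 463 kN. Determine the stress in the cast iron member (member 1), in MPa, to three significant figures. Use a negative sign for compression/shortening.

-181 MPa

A_1 = 88.55 mm².
A_2 = 3526 mm².
Equal strain + equilibrium ⇒ each member carries load in proportion to AE: A₁E₁ = 8740000 N, A₂E₂ = 243600000 N, ΣAE = 252400000 N.
σ₁ = P·E₁/ΣAE = -463000·98700/252400000 = -181.1 MPa.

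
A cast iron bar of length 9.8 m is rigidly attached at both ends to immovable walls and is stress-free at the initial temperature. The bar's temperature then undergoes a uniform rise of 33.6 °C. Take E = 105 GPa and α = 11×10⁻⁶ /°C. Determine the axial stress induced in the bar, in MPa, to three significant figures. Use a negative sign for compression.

-38.8 MPa

Free thermal expansion αLΔT = 11e-6 · 9800 · 33.6 = 3.622 mm.
The walls impose strain ε = −(3.622)/9800 = -3.6960e-04; σ = Eε = 105000 · -3.6960e-04 = -38.81 MPa.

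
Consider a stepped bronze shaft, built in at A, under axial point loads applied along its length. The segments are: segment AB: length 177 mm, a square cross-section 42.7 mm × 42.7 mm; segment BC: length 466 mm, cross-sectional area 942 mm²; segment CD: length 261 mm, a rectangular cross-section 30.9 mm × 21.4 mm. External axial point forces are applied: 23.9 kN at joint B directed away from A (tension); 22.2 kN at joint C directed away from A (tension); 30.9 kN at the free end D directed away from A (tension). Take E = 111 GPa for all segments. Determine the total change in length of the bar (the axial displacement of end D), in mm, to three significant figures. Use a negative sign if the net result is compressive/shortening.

Internal axial forces (sectioning from the free end, tension +): N_CD = 30.9 kN, N_BC = 53.1 kN, N_AB = 77 kN.
A_AB = 1823 mm².
A_CD = 661.3 mm².
δ_AB = 77000·177/(1823·111000) = 0.06734 mm
δ_BC = 53100·466/(942·111000) = 0.2367 mm
δ_CD = 30900·261/(661.3·111000) = 0.1099 mm
δ = Σδ_i = 0.4139 mm.

0.414 mm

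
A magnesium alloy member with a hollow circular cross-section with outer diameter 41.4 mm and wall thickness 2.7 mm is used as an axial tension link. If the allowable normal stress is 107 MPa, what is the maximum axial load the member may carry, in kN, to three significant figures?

35.1 kN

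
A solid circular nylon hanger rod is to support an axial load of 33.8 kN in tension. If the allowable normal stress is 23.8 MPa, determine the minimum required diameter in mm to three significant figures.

42.5 mm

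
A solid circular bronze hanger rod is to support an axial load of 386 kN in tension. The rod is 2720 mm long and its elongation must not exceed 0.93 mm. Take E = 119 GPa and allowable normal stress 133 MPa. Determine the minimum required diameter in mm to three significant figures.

Required area A ≥ P/σ_allow = 386000/133 = 2902 mm².
For a solid circular section, d ≥ √(4A/π) = 60.79 mm.
Elongation limit: A ≥ PL/(Eδ_allow) = 386000·2720/(119000·0.93) = 9487 mm² ⇒ d ≥ 109.9 mm.
The elongation limit governs.

110 mm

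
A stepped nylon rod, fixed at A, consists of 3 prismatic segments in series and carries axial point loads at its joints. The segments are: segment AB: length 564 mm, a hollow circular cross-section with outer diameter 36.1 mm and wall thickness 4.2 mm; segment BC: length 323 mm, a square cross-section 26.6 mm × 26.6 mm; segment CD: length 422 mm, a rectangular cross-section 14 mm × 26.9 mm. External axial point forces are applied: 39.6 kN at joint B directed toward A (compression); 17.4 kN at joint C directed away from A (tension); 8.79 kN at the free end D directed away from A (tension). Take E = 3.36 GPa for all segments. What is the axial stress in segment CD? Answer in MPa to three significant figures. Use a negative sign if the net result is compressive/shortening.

23.3 MPa

Internal axial forces (sectioning from the free end, tension +): N_CD = 8.79 kN, N_BC = 26.19 kN, N_AB = -13.41 kN.
A_CD = 376.6 mm².
σ_CD = N_CD/A_CD = 8790/376.6 = 23.34 MPa.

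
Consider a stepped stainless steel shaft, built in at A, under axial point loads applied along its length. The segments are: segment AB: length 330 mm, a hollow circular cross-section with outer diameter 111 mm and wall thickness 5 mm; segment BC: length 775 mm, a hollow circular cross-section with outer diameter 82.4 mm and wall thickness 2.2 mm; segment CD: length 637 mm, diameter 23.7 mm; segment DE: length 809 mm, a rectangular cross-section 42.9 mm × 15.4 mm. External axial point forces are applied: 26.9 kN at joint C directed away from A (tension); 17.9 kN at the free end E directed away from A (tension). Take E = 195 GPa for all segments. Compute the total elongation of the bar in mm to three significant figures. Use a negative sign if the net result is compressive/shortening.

Internal axial forces (sectioning from the free end, tension +): N_DE = 17.9 kN, N_CD = 17.9 kN, N_BC = 44.8 kN, N_AB = 44.8 kN.
A_AB = 1665 mm².
A_BC = 554.3 mm².
A_CD = 441.2 mm².
A_DE = 660.7 mm².
δ_AB = 44800·330/(1665·195000) = 0.04553 mm
δ_BC = 44800·775/(554.3·195000) = 0.3212 mm
δ_CD = 17900·637/(441.2·195000) = 0.1325 mm
δ_DE = 17900·809/(660.7·195000) = 0.1124 mm
δ = Σδ_i = 0.6117 mm.

0.612 mm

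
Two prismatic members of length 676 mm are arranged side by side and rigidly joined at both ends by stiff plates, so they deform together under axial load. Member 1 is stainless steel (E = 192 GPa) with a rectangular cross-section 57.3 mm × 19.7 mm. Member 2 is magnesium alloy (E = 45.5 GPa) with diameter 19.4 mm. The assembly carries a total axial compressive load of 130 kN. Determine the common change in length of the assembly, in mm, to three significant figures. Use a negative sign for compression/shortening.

-0.382 mm

A_1 = 1129 mm².
A_2 = 295.6 mm².
Equal strain + equilibrium ⇒ each member carries load in proportion to AE: A₁E₁ = 216700000 N, A₂E₂ = 13450000 N, ΣAE = 230200000 N.
δ = PL/ΣAE = -130000·676/230200000 = -0.3818 mm.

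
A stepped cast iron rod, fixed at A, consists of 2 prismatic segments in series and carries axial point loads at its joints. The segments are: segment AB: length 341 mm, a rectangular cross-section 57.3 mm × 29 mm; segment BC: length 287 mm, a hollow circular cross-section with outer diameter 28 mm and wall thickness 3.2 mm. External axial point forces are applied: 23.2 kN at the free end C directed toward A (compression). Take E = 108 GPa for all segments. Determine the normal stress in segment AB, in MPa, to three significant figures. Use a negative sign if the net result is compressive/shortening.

Internal axial forces (sectioning from the free end, tension +): N_BC = -23.2 kN, N_AB = -23.2 kN.
A_AB = 1662 mm².
σ_AB = N_AB/A_AB = -23200/1662 = -13.96 MPa.

-14.0 MPa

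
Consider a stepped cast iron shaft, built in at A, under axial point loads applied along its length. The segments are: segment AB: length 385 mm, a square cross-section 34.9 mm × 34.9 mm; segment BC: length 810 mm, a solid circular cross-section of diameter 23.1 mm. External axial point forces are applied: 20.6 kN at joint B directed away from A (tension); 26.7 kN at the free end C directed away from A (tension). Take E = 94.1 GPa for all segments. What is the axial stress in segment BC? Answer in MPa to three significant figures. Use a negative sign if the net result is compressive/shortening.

63.7 MPa

Internal axial forces (sectioning from the free end, tension +): N_BC = 26.7 kN, N_AB = 47.3 kN.
A_BC = 419.1 mm².
σ_BC = N_BC/A_BC = 26700/419.1 = 63.71 MPa.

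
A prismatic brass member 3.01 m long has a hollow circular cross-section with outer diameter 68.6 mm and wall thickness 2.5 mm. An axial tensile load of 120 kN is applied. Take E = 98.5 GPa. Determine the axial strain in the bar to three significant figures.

0.00235

A = 519.1 mm².
σ = N/A = 231.1 MPa; ε = σ/E = 231.1/98500 = 2.347e-03.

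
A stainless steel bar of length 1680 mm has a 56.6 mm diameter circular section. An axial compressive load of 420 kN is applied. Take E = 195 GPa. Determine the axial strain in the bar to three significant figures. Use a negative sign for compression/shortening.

-8.56e-04

A = 2516 mm².
σ = N/A = -166.9 MPa; ε = σ/E = -166.9/195000 = -8.560e-04.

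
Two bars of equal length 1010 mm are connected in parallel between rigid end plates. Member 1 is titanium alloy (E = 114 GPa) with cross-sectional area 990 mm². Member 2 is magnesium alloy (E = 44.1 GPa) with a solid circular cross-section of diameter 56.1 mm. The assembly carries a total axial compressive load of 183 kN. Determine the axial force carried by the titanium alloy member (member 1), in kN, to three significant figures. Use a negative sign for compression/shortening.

A_2 = 2472 mm².
Equal strain + equilibrium ⇒ each member carries load in proportion to AE: A₁E₁ = 112900000 N, A₂E₂ = 109000000 N, ΣAE = 221900000 N.
F₁ = P·A₁E₁/ΣAE = -183000·112900000/221900000 = -93090 N.

-93.1 kN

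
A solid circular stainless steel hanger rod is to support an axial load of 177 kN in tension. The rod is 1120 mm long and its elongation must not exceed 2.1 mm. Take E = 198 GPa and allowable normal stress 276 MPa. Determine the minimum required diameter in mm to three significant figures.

28.6 mm

Required area A ≥ P/σ_allow = 177000/276 = 641.3 mm².
For a solid circular section, d ≥ √(4A/π) = 28.58 mm.
Elongation limit: A ≥ PL/(Eδ_allow) = 177000·1120/(198000·2.1) = 476.8 mm² ⇒ d ≥ 24.64 mm.
The stress limit governs.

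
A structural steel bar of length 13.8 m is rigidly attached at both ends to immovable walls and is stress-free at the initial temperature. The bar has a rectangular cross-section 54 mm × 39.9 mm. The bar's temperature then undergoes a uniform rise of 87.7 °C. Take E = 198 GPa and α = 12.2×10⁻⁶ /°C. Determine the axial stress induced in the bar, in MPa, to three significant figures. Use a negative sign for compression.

-212 MPa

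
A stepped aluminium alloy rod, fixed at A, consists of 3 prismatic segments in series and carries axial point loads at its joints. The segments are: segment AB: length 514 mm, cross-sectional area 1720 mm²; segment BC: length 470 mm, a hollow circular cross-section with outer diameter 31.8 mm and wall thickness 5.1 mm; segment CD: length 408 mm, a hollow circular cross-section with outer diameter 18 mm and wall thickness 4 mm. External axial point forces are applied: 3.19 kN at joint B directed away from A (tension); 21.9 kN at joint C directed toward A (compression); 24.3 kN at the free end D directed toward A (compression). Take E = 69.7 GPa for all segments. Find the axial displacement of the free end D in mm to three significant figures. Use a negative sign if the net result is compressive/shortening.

-1.72 mm

Internal axial forces (sectioning from the free end, tension +): N_CD = -24.3 kN, N_BC = -46.2 kN, N_AB = -43.01 kN.
A_BC = 427.8 mm².
A_CD = 175.9 mm².
δ_AB = -43010·514/(1720·69700) = -0.1844 mm
δ_BC = -46200·470/(427.8·69700) = -0.7282 mm
δ_CD = -24300·408/(175.9·69700) = -0.8085 mm
δ = Σδ_i = -1.721 mm.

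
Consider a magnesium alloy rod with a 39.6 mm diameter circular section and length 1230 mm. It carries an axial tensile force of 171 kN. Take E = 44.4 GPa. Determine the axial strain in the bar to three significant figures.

0.00313

A = 1232 mm².
σ = N/A = 138.8 MPa; ε = σ/E = 138.8/44400 = 3.127e-03.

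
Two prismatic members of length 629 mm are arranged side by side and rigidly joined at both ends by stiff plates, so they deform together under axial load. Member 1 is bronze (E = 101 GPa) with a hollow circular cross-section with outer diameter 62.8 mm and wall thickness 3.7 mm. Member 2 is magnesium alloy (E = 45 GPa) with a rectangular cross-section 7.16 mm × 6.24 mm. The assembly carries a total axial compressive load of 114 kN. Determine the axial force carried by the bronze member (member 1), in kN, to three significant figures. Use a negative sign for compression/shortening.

-111 kN

A_1 = 687 mm².
A_2 = 44.68 mm².
Equal strain + equilibrium ⇒ each member carries load in proportion to AE: A₁E₁ = 69380000 N, A₂E₂ = 2011000 N, ΣAE = 71390000 N.
F₁ = P·A₁E₁/ΣAE = -114000·69380000/71390000 = -110800 N.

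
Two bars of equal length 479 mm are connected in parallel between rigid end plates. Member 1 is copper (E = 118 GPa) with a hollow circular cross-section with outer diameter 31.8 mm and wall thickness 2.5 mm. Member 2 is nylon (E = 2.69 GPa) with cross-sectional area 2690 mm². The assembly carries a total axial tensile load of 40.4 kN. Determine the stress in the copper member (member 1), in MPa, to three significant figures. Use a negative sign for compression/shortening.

139 MPa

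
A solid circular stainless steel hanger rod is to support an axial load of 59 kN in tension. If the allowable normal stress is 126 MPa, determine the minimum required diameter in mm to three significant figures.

24.4 mm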